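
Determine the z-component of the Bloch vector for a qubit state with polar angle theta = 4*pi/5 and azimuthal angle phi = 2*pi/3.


theta = 2.5133, phi = 2.0944
r_z = cos(theta) = -0.8090

-0.8090


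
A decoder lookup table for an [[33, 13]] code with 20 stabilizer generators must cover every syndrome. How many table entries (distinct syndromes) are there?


Each stabilizer generator gives a binary (+1 or -1) measurement outcome.
With 20 independent generators:
Total syndromes = 2^20
= 1048576

1048576


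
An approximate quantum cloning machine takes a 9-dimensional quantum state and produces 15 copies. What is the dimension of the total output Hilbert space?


Output space = H^(tensor 15) where dim(H) = 9
dim = 9^15
= 81 (after 2 factors)
= 729 (after 3 factors)
= 6561 (after 4 factors)
= 59049 (after 5 factors)
= 531441 (after 6 factors)
= 4782969 (after 7 factors)
= 43046721 (after 8 factors)
= 387420489 (after 9 factors)
= 3486784401 (after 10 factors)
= 31381059609 (after 11 factors)
= 282429536481 (after 12 factors)
= 2541865828329 (after 13 factors)
= 22876792454961 (after 14 factors)
= 205891132094649 (after 15 factors)
= 205891132094649

205891132094649


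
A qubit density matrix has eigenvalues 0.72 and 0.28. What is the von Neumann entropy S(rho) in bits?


S = -p*log2(p) - (1-p)*log2(1-p)
p = 0.7200, 1-p = 0.2800
= -0.7200 * log2(0.7200) - 0.2800 * log2(0.2800)
= -(-0.3412) - (-0.5142)
= 0.8555

0.8555


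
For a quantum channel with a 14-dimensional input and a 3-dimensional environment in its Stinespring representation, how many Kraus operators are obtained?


Tracing out the environment in an orthonormal basis {|i>_E} gives Kraus operators K_i = <i|_E U |0>_E.
Number of Kraus operators = dim(H_env) = d_env
= 3

3


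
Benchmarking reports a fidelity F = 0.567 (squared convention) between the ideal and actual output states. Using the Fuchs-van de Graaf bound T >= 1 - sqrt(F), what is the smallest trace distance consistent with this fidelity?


Fuchs-van de Graaf (squared-fidelity convention): 1 - sqrt(F) <= T <= sqrt(1 - F).
Lower bound: T >= 1 - sqrt(F)
sqrt(F) = sqrt(0.567) = 0.7530
T >= 1 - 0.7530
T >= 0.2470

0.2470


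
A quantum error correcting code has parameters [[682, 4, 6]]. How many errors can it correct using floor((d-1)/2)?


Code parameters: [[682, 4, 6]], distance d = 6.
Number of correctable errors = floor((d-1)/2)
= floor((6 - 1)/2)
= floor(5/2)
= 2

2


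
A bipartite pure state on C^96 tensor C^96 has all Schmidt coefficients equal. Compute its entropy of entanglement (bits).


For a maximally entangled state in d x d:
S = log2(d) = log2(96)
= 6.5850

6.5850


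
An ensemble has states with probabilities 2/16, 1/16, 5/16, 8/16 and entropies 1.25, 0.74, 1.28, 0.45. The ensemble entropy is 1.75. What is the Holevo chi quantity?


chi = S(rho) - sum_i p_i * S(rho_i)
Weighted entropy = 2/16 * 1.25 + 1/16 * 0.74 + 5/16 * 1.28 + 8/16 * 0.45
= 0.8275
chi = 1.75 - 0.8275
= 0.9225

0.9225


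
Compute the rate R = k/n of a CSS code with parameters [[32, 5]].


Code rate R = k/n
= 5/32
= 0.1562

0.1562


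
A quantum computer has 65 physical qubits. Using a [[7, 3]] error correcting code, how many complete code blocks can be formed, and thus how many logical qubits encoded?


Each code block uses 7 physical qubits for 3 logical qubit(s).
Number of complete blocks = floor(65 / 7) = 9
Logical qubits = 9 * 3
= 27

27


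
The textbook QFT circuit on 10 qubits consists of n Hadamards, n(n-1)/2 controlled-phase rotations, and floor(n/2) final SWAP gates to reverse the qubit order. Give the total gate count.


Hadamard gates: 10
Controlled rotations: n*(n-1)/2 = 10*9/2 = 45
SWAP gates: floor(n/2) = floor(10/2) = 5
Total = 10 + 45 + 5
= 60

60


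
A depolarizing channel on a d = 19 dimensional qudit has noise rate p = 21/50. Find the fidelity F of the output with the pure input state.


F = (1-p) + p/d
= (1 - 0.4200) + 0.4200/19
= 0.5800 + 0.0221
= 0.6021

0.6021


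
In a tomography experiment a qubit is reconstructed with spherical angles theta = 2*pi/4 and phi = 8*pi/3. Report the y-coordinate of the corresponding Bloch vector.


theta = 1.5708, phi = 8.3776
r_y = sin(theta)*sin(phi) = 1.0000 * 0.8660
r_y = 0.8660

0.8660


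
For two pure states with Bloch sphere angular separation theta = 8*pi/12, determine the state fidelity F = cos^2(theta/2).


For states separated by angle theta on Bloch sphere:
F = cos^2(theta/2)
theta = 8*pi/12 = 2.0944
theta/2 = 1.0472
cos(theta/2) = 0.5000
F = 0.2500

0.2500


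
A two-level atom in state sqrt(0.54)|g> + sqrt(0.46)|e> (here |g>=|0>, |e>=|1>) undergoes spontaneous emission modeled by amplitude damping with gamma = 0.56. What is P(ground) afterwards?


For amplitude damping with parameter gamma on state sqrt(a)|0> + sqrt(b)|1>:
alpha^2 = 0.54, beta^2 = 0.46
P(|0>) = alpha^2 + gamma * beta^2
= 0.54 + 0.56 * 0.46
= 0.54 + 0.2576
= 0.7976

0.7976


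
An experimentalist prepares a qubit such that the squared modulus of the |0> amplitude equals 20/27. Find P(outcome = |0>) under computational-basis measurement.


|alpha|^2 = 20/27 = 0.7407
|beta|^2 = 1 - 20/27 = 7/27 = 0.2593
P(|0>) = |alpha|^2 = 0.7407

0.7407


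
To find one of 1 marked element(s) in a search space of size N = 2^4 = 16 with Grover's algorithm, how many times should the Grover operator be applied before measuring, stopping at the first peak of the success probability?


After j Grover iterations the success probability is P(j) = sin^2((2j+1)*theta), where sin(theta) = sqrt(k/N).
N = 2^4 = 16, k = 1
sin(theta) = sqrt(k/N) = 0.25
theta = arcsin(sqrt(k/N)) = 0.2526802551 rad
P(j) reaches its first maximum when (2j+1)*theta is as close as possible to pi/2, i.e. j = round(pi/(4*theta) - 1/2).
pi/(4*theta) - 1/2 = 2.6083
(For comparison, the common estimate pi/4 * sqrt(N/k) = 3.1416; the exact maximiser is used here.)
Optimal iterations = 3

3


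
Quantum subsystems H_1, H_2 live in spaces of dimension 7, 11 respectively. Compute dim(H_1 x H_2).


dim(H_1 x H_2) = 7 * 11
= 77

77


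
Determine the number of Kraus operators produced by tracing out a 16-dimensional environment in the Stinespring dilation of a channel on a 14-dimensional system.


Tracing out the environment in an orthonormal basis {|i>_E} gives Kraus operators K_i = <i|_E U |0>_E.
Number of Kraus operators = dim(H_env) = d_env
= 16

16


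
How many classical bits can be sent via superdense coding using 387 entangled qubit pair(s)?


Superdense coding allows 2 classical bits per shared entangled pair.
387 pair(s) -> 2 * 387 = 774 classical bits

774


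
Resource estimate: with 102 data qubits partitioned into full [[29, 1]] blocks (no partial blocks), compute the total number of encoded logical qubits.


Each code block uses 29 physical qubits for 1 logical qubit(s).
Number of complete blocks = floor(102 / 29) = 3
Logical qubits = 3 * 1
= 3

3


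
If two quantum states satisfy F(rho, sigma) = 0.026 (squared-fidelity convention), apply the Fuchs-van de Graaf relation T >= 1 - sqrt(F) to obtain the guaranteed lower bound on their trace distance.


Fuchs-van de Graaf (squared-fidelity convention): 1 - sqrt(F) <= T <= sqrt(1 - F).
Lower bound: T >= 1 - sqrt(F)
sqrt(F) = sqrt(0.026) = 0.1612
T >= 1 - 0.1612
T >= 0.8388

0.8388


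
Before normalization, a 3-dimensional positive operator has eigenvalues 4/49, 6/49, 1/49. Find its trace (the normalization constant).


tr(M) = sum of eigenvalues
= 4/49 + 6/49 + 1/49
= 11/49
= 0.2245

0.2245


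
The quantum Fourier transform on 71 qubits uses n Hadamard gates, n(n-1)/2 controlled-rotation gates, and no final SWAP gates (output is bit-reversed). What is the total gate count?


Hadamard gates: 71
Controlled rotations: n*(n-1)/2 = 71*70/2 = 2485
SWAP gates: 0 (omitted)
Total = 71 + 2485
= 2556

2556


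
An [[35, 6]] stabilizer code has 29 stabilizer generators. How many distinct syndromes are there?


Each stabilizer generator gives a binary (+1 or -1) measurement outcome.
With 29 independent generators:
Total syndromes = 2^29
= 536870912

536870912


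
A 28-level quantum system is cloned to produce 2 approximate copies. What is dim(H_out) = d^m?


Output space = H^(tensor 2) where dim(H) = 28
dim = 28^2
= 784

784


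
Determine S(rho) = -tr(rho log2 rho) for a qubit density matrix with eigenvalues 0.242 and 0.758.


S = -p*log2(p) - (1-p)*log2(1-p)
p = 0.2420, 1-p = 0.7580
= -0.2420 * log2(0.2420) - 0.7580 * log2(0.7580)
= -(-0.4954) - (-0.3030)
= 0.7984

0.7984


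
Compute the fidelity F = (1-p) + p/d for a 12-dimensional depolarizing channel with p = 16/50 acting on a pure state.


F = (1-p) + p/d
= (1 - 0.3200) + 0.3200/12
= 0.6800 + 0.0267
= 0.7067

0.7067


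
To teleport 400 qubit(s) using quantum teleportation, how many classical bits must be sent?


Quantum teleportation requires 2 classical bits per qubit teleported.
400 qubit(s) -> 2 * 400 = 800 classical bits

800


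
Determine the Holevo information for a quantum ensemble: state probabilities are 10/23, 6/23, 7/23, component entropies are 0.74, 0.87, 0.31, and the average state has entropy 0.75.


chi = S(rho) - sum_i p_i * S(rho_i)
Weighted entropy = 10/23 * 0.74 + 6/23 * 0.87 + 7/23 * 0.31
= 0.6430
chi = 0.75 - 0.6430
= 0.1070

0.1070


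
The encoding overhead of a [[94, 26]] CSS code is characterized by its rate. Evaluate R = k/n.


Code rate R = k/n
= 26/94
= 0.2766

0.2766


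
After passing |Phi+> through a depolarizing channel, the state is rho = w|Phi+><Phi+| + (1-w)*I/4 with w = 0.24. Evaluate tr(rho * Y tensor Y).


|Phi+> = (|00> + |11>)/sqrt(2)
For the pure Bell state, <Y_A Y_B> = -1 (Bell-state Pauli correlator).
The maximally-mixed part I/4 has tr(I/4 * P tensor P) = 0 for any traceless Pauli P.
So <Y_A Y_B>_rho = w * (-1) + (1 - w) * 0
= 0.24 * (-1)
= -0.2400

-0.2400


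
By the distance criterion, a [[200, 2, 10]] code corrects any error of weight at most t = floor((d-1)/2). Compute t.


Code parameters: [[200, 2, 10]], distance d = 10.
Number of correctable errors = floor((d-1)/2)
= floor((10 - 1)/2)
= floor(9/2)
= 4

4


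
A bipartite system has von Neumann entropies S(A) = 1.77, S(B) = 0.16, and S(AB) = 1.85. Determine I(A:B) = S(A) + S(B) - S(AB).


I(A:B) = S(A) + S(B) - S(AB)
= 1.77 + 0.16 - 1.85
= 0.0800

0.0800


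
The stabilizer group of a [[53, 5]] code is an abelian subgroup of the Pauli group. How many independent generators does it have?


For an [[n,k]] stabilizer code:
Number of stabilizer generators = n - k
= 53 - 5
= 48

48


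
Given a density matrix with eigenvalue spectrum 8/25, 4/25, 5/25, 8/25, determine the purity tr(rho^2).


tr(rho^2) = sum of eigenvalues squared
= (8/25)^2 + (4/25)^2 + (5/25)^2 + (8/25)^2
= (64 + 16 + 25 + 64) / 625
= 169/625
= 0.2704

0.2704


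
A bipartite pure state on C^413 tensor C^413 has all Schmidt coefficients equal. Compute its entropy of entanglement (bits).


For a maximally entangled state in d x d:
S = log2(d) = log2(413)
= 8.6900

8.6900


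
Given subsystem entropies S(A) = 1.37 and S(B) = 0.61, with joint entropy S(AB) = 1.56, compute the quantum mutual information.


I(A:B) = S(A) + S(B) - S(AB)
= 1.37 + 0.61 - 1.56
= 0.4200

0.4200


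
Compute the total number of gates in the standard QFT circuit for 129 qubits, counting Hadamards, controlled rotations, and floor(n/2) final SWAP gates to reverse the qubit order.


Hadamard gates: 129
Controlled rotations: n*(n-1)/2 = 129*128/2 = 8256
SWAP gates: floor(n/2) = floor(129/2) = 64
Total = 129 + 8256 + 64
= 8449

8449


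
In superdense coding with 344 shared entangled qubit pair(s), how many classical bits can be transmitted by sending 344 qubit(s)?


Superdense coding allows 2 classical bits per shared entangled pair.
344 pair(s) -> 2 * 344 = 688 classical bits

688


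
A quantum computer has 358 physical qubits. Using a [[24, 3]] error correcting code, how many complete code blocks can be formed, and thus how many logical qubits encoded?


Each code block uses 24 physical qubits for 3 logical qubit(s).
Number of complete blocks = floor(358 / 24) = 14
Logical qubits = 14 * 3
= 42

42


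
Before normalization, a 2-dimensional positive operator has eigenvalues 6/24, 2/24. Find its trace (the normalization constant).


tr(M) = sum of eigenvalues
= 6/24 + 2/24
= 8/24
= 0.3333

0.3333


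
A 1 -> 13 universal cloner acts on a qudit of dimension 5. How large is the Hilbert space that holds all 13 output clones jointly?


Output space = H^(tensor 13) where dim(H) = 5
dim = 5^13
= 25 (after 2 factors)
= 125 (after 3 factors)
= 625 (after 4 factors)
= 3125 (after 5 factors)
= 15625 (after 6 factors)
= 78125 (after 7 factors)
= 390625 (after 8 factors)
= 1953125 (after 9 factors)
= 9765625 (after 10 factors)
= 48828125 (after 11 factors)
= 244140625 (after 12 factors)
= 1220703125 (after 13 factors)
= 1220703125

1220703125


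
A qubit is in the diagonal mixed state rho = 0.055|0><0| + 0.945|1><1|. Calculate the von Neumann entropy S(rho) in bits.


S = -p*log2(p) - (1-p)*log2(1-p)
p = 0.0550, 1-p = 0.9450
= -0.0550 * log2(0.0550) - 0.9450 * log2(0.9450)
= -(-0.2301) - (-0.0771)
= 0.3073

0.3073


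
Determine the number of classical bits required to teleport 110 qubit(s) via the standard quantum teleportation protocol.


Quantum teleportation requires 2 classical bits per qubit teleported.
110 qubit(s) -> 2 * 110 = 220 classical bits

220


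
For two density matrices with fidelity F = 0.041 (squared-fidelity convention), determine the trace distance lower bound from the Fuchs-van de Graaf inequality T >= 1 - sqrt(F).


Fuchs-van de Graaf (squared-fidelity convention): 1 - sqrt(F) <= T <= sqrt(1 - F).
Lower bound: T >= 1 - sqrt(F)
sqrt(F) = sqrt(0.041) = 0.2025
T >= 1 - 0.2025
T >= 0.7975

0.7975


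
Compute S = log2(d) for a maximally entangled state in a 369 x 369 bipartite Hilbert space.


For a maximally entangled state in d x d:
S = log2(d) = log2(369)
= 8.5275

8.5275


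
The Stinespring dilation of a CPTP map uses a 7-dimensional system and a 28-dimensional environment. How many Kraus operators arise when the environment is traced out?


Tracing out the environment in an orthonormal basis {|i>_E} gives Kraus operators K_i = <i|_E U |0>_E.
Number of Kraus operators = dim(H_env) = d_env
= 28

28


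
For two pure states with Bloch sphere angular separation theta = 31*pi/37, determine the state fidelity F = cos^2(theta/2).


For states separated by angle theta on Bloch sphere:
F = cos^2(theta/2)
theta = 31*pi/37 = 2.6321
theta/2 = 1.3161
cos(theta/2) = 0.2520
F = 0.0635

0.0635


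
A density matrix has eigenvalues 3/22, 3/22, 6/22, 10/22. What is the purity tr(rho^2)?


tr(rho^2) = sum of eigenvalues squared
= (3/22)^2 + (3/22)^2 + (6/22)^2 + (10/22)^2
= (9 + 9 + 36 + 100) / 484
= 154/484
= 0.3182

0.3182


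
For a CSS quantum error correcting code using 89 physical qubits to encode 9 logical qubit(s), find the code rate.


Code rate R = k/n
= 9/89
= 0.1011

0.1011


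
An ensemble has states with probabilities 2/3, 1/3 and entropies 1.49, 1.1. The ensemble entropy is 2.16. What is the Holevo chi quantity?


chi = S(rho) - sum_i p_i * S(rho_i)
Weighted entropy = 2/3 * 1.49 + 1/3 * 1.1
= 1.3600
chi = 2.16 - 1.3600
= 0.8000

0.8000


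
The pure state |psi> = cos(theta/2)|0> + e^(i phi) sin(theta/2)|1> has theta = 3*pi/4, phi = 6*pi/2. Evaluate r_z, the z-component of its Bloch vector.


theta = 2.3562, phi = 9.4248
r_z = cos(theta) = -0.7071

-0.7071


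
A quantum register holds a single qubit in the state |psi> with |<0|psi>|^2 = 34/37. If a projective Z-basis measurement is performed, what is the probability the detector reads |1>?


|alpha|^2 = 34/37 = 0.9189
|beta|^2 = 1 - 34/37 = 3/37 = 0.0811
P(|1>) = |beta|^2 = 0.0811

0.0811


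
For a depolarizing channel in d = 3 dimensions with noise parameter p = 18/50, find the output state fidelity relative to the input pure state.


F = (1-p) + p/d
= (1 - 0.3600) + 0.3600/3
= 0.6400 + 0.1200
= 0.7600

0.7600


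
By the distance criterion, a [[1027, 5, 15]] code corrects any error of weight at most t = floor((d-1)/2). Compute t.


Code parameters: [[1027, 5, 15]], distance d = 15.
Number of correctable errors = floor((d-1)/2)
= floor((15 - 1)/2)
= floor(14/2)
= 7

7


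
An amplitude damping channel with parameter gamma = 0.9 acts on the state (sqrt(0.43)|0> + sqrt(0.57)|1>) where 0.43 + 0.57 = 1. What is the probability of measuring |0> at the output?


For amplitude damping with parameter gamma on state sqrt(a)|0> + sqrt(b)|1>:
alpha^2 = 0.43, beta^2 = 0.57
P(|0>) = alpha^2 + gamma * beta^2
= 0.43 + 0.9 * 0.57
= 0.43 + 0.5130
= 0.9430

0.9430


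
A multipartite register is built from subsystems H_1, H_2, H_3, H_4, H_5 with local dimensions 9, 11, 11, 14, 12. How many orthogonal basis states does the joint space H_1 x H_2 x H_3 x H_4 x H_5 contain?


dim(H_1 x H_2 x H_3 x H_4 x H_5) = 9 * 11 * 11 * 14 * 12
= 99 * 11 * 14 * 12
= 1089 * 14 * 12
= 15246 * 12
= 182952

182952


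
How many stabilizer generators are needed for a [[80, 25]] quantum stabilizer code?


For an [[n,k]] stabilizer code:
Number of stabilizer generators = n - k
= 80 - 25
= 55

55


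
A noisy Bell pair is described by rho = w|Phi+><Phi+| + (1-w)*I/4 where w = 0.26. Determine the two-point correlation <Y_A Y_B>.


|Phi+> = (|00> + |11>)/sqrt(2)
For the pure Bell state, <Y_A Y_B> = -1 (Bell-state Pauli correlator).
The maximally-mixed part I/4 has tr(I/4 * P tensor P) = 0 for any traceless Pauli P.
So <Y_A Y_B>_rho = w * (-1) + (1 - w) * 0
= 0.26 * (-1)
= -0.2600

-0.2600


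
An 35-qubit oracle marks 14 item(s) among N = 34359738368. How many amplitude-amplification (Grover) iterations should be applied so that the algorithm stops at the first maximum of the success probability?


After j Grover iterations the success probability is P(j) = sin^2((2j+1)*theta), where sin(theta) = sqrt(k/N).
N = 2^35 = 34359738368, k = 14
sin(theta) = sqrt(k/N) = 2.018548058e-05
theta = arcsin(sqrt(k/N)) = 2.018548059e-05 rad
P(j) reaches its first maximum when (2j+1)*theta is as close as possible to pi/2, i.e. j = round(pi/(4*theta) - 1/2).
pi/(4*theta) - 1/2 = 38908.5644
(For comparison, the common estimate pi/4 * sqrt(N/k) = 38909.0644; the exact maximiser is used here.)
Optimal iterations = 38909

38909


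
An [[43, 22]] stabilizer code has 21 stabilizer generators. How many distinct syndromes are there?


Each stabilizer generator gives a binary (+1 or -1) measurement outcome.
With 21 independent generators:
Total syndromes = 2^21
= 2097152

2097152


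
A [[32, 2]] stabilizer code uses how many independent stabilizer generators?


For an [[n,k]] stabilizer code:
Number of stabilizer generators = n - k
= 32 - 2
= 30

30


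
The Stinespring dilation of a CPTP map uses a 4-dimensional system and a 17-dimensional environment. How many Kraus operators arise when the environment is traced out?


Tracing out the environment in an orthonormal basis {|i>_E} gives Kraus operators K_i = <i|_E U |0>_E.
Number of Kraus operators = dim(H_env) = d_env
= 17

17


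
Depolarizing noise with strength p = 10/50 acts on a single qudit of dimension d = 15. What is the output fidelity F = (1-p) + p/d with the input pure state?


F = (1-p) + p/d
= (1 - 0.2000) + 0.2000/15
= 0.8000 + 0.0133
= 0.8133

0.8133


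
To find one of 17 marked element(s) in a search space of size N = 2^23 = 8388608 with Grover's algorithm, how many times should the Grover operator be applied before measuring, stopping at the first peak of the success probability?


After j Grover iterations the success probability is P(j) = sin^2((2j+1)*theta), where sin(theta) = sqrt(k/N).
N = 2^23 = 8388608, k = 17
sin(theta) = sqrt(k/N) = 0.00142357224
theta = arcsin(sqrt(k/N)) = 0.001423572721 rad
P(j) reaches its first maximum when (2j+1)*theta is as close as possible to pi/2, i.e. j = round(pi/(4*theta) - 1/2).
pi/(4*theta) - 1/2 = 551.2092
(For comparison, the common estimate pi/4 * sqrt(N/k) = 551.7094; the exact maximiser is used here.)
Optimal iterations = 551

551


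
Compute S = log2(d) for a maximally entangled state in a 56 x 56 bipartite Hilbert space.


For a maximally entangled state in d x d:
S = log2(d) = log2(56)
= 5.8074

5.8074


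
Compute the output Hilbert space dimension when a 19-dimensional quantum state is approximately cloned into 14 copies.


Output space = H^(tensor 14) where dim(H) = 19
dim = 19^14
= 361 (after 2 factors)
= 6859 (after 3 factors)
= 130321 (after 4 factors)
= 2476099 (after 5 factors)
= 47045881 (after 6 factors)
= 893871739 (after 7 factors)
= 16983563041 (after 8 factors)
= 322687697779 (after 9 factors)
= 6131066257801 (after 10 factors)
= 116490258898219 (after 11 factors)
= 2213314919066161 (after 12 factors)
= 42052983462257059 (after 13 factors)
= 799006685782884121 (after 14 factors)
= 799006685782884121

799006685782884121


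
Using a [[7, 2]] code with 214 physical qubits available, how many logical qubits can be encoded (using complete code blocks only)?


Each code block uses 7 physical qubits for 2 logical qubit(s).
Number of complete blocks = floor(214 / 7) = 30
Logical qubits = 30 * 2
= 60

60


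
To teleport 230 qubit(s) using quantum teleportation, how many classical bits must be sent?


Quantum teleportation requires 2 classical bits per qubit teleported.
230 qubit(s) -> 2 * 230 = 460 classical bits

460


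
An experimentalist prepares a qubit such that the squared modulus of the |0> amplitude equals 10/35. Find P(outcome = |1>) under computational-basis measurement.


|alpha|^2 = 10/35 = 0.2857
|beta|^2 = 1 - 10/35 = 25/35 = 0.7143
P(|1>) = |beta|^2 = 0.7143

0.7143


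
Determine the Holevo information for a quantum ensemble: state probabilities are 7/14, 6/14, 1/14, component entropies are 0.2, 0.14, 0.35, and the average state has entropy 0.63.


chi = S(rho) - sum_i p_i * S(rho_i)
Weighted entropy = 7/14 * 0.2 + 6/14 * 0.14 + 1/14 * 0.35
= 0.1850
chi = 0.63 - 0.1850
= 0.4450

0.4450


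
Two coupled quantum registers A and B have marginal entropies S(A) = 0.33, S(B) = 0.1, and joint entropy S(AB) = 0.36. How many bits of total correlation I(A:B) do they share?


I(A:B) = S(A) + S(B) - S(AB)
= 0.33 + 0.1 - 0.36
= 0.0700

0.0700


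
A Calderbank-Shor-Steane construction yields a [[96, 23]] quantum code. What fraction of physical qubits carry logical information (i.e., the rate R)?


Code rate R = k/n
= 23/96
= 0.2396

0.2396


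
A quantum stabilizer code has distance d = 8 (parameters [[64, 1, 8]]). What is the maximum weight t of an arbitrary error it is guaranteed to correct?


Code parameters: [[64, 1, 8]], distance d = 8.
Number of correctable errors = floor((d-1)/2)
= floor((8 - 1)/2)
= floor(7/2)
= 3

3


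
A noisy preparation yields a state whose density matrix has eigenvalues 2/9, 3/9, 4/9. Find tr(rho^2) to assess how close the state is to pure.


tr(rho^2) = sum of eigenvalues squared
= (2/9)^2 + (3/9)^2 + (4/9)^2
= (4 + 9 + 16) / 81
= 29/81
= 0.3580

0.3580


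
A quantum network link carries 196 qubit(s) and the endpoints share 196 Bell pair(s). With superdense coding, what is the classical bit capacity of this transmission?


Superdense coding allows 2 classical bits per shared entangled pair.
196 pair(s) -> 2 * 196 = 392 classical bits

392


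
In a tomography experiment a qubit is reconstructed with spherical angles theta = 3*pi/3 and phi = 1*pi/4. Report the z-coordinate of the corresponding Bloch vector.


theta = 3.1416, phi = 0.7854
r_z = cos(theta) = -1.0000

-1.0000


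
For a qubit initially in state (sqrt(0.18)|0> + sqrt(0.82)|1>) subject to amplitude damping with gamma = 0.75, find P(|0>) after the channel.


For amplitude damping with parameter gamma on state sqrt(a)|0> + sqrt(b)|1>:
alpha^2 = 0.18, beta^2 = 0.82
P(|0>) = alpha^2 + gamma * beta^2
= 0.18 + 0.75 * 0.82
= 0.18 + 0.6150
= 0.7950

0.7950


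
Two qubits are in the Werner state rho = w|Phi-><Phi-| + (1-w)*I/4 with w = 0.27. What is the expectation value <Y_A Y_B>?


|Phi-> = (|00> - |11>)/sqrt(2)
For the pure Bell state, <Y_A Y_B> = +1 (Bell-state Pauli correlator).
The maximally-mixed part I/4 has tr(I/4 * P tensor P) = 0 for any traceless Pauli P.
So <Y_A Y_B>_rho = w * (+1) + (1 - w) * 0
= 0.27 * (+1)
= 0.2700

0.2700


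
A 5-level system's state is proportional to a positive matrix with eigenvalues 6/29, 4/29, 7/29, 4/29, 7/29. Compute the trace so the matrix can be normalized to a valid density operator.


tr(M) = sum of eigenvalues
= 6/29 + 4/29 + 7/29 + 4/29 + 7/29
= 28/29
= 0.9655

0.9655


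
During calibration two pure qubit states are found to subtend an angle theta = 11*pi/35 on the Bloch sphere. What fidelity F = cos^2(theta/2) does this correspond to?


For states separated by angle theta on Bloch sphere:
F = cos^2(theta/2)
theta = 11*pi/35 = 0.9874
theta/2 = 0.4937
cos(theta/2) = 0.8806
F = 0.7754

0.7754


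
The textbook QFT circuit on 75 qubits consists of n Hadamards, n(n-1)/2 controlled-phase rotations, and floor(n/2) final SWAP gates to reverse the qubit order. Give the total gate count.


Hadamard gates: 75
Controlled rotations: n*(n-1)/2 = 75*74/2 = 2775
SWAP gates: floor(n/2) = floor(75/2) = 37
Total = 75 + 2775 + 37
= 2887

2887


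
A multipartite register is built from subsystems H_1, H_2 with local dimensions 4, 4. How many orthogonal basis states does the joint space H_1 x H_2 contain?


dim(H_1 x H_2) = 4 * 4
= 16

16


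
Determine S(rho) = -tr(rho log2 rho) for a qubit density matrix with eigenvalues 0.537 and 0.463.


S = -p*log2(p) - (1-p)*log2(1-p)
p = 0.5370, 1-p = 0.4630
= -0.5370 * log2(0.5370) - 0.4630 * log2(0.4630)
= -(-0.4817) - (-0.5144)
= 0.9960

0.9960


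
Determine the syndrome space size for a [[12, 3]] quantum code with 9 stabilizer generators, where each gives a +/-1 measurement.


Each stabilizer generator gives a binary (+1 or -1) measurement outcome.
With 9 independent generators:
Total syndromes = 2^9
= 512

512


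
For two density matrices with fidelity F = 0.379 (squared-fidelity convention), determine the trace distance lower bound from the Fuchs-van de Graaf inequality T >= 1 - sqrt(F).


Fuchs-van de Graaf (squared-fidelity convention): 1 - sqrt(F) <= T <= sqrt(1 - F).
Lower bound: T >= 1 - sqrt(F)
sqrt(F) = sqrt(0.379) = 0.6156
T >= 1 - 0.6156
T >= 0.3844

0.3844


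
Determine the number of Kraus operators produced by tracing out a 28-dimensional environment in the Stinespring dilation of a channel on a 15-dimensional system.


Tracing out the environment in an orthonormal basis {|i>_E} gives Kraus operators K_i = <i|_E U |0>_E.
Number of Kraus operators = dim(H_env) = d_env
= 28

28


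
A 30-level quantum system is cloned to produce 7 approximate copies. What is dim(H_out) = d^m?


Output space = H^(tensor 7) where dim(H) = 30
dim = 30^7
= 900 (after 2 factors)
= 27000 (after 3 factors)
= 810000 (after 4 factors)
= 24300000 (after 5 factors)
= 729000000 (after 6 factors)
= 21870000000 (after 7 factors)
= 21870000000

21870000000


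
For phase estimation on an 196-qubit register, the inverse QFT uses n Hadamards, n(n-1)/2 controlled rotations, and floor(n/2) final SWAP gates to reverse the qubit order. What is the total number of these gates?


Hadamard gates: 196
Controlled rotations: n*(n-1)/2 = 196*195/2 = 19110
SWAP gates: floor(n/2) = floor(196/2) = 98
Total = 196 + 19110 + 98
= 19404

19404


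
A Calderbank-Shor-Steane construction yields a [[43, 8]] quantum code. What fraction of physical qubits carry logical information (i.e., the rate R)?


Code rate R = k/n
= 8/43
= 0.1860

0.1860


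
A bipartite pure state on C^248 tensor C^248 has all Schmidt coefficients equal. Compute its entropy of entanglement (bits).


For a maximally entangled state in d x d:
S = log2(d) = log2(248)
= 7.9542

7.9542


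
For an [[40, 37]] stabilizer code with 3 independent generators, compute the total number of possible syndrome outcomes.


Each stabilizer generator gives a binary (+1 or -1) measurement outcome.
With 3 independent generators:
Total syndromes = 2^3
= 8

8


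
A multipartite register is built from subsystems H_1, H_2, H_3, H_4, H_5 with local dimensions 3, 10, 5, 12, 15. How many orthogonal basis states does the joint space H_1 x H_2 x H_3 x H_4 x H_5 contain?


dim(H_1 x H_2 x H_3 x H_4 x H_5) = 3 * 10 * 5 * 12 * 15
= 30 * 5 * 12 * 15
= 150 * 12 * 15
= 1800 * 15
= 27000

27000


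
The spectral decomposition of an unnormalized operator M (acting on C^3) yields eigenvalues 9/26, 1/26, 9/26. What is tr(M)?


tr(M) = sum of eigenvalues
= 9/26 + 1/26 + 9/26
= 19/26
= 0.7308

0.7308


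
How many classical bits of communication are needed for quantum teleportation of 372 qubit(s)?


Quantum teleportation requires 2 classical bits per qubit teleported.
372 qubit(s) -> 2 * 372 = 744 classical bits

744


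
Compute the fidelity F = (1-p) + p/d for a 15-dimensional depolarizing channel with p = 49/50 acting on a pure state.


F = (1-p) + p/d
= (1 - 0.9800) + 0.9800/15
= 0.0200 + 0.0653
= 0.0853

0.0853


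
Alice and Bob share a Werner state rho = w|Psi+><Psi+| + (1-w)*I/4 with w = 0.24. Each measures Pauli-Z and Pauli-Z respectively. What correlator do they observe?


|Psi+> = (|01> + |10>)/sqrt(2)
For the pure Bell state, <Z_A Z_B> = -1 (Bell-state Pauli correlator).
The maximally-mixed part I/4 has tr(I/4 * P tensor P) = 0 for any traceless Pauli P.
So <Z_A Z_B>_rho = w * (-1) + (1 - w) * 0
= 0.24 * (-1)
= -0.2400

-0.2400


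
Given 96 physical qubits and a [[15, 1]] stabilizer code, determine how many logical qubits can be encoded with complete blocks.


Each code block uses 15 physical qubits for 1 logical qubit(s).
Number of complete blocks = floor(96 / 15) = 6
Logical qubits = 6 * 1
= 6

6


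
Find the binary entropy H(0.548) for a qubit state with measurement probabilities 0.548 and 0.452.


S = -p*log2(p) - (1-p)*log2(1-p)
p = 0.5480, 1-p = 0.4520
= -0.5480 * log2(0.5480) - 0.4520 * log2(0.4520)
= -(-0.4755) - (-0.5178)
= 0.9933

0.9933


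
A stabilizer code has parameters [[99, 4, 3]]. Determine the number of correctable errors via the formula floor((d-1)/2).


Code parameters: [[99, 4, 3]], distance d = 3.
Number of correctable errors = floor((d-1)/2)
= floor((3 - 1)/2)
= floor(2/2)
= 1

1


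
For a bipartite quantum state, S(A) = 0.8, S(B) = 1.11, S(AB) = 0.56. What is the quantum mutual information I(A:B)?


I(A:B) = S(A) + S(B) - S(AB)
= 0.8 + 1.11 - 0.56
= 1.3500

1.3500


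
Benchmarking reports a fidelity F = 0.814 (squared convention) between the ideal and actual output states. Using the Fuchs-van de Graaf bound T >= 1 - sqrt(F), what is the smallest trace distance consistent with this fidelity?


Fuchs-van de Graaf (squared-fidelity convention): 1 - sqrt(F) <= T <= sqrt(1 - F).
Lower bound: T >= 1 - sqrt(F)
sqrt(F) = sqrt(0.814) = 0.9022
T >= 1 - 0.9022
T >= 0.0978

0.0978


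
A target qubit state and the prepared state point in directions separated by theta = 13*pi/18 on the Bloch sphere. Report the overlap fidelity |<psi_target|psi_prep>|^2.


For states separated by angle theta on Bloch sphere:
F = cos^2(theta/2)
theta = 13*pi/18 = 2.2689
theta/2 = 1.1345
cos(theta/2) = 0.4226
F = 0.1786

0.1786


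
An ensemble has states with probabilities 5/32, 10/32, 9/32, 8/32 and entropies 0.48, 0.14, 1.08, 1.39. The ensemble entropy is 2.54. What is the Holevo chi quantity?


chi = S(rho) - sum_i p_i * S(rho_i)
Weighted entropy = 5/32 * 0.48 + 10/32 * 0.14 + 9/32 * 1.08 + 8/32 * 1.39
= 0.7700
chi = 2.54 - 0.7700
= 1.7700

1.7700


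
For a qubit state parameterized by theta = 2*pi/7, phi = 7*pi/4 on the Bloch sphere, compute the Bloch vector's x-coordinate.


theta = 0.8976, phi = 5.4978
r_x = sin(theta)*cos(phi) = 0.7818 * 0.7071
r_x = 0.5528

0.5528


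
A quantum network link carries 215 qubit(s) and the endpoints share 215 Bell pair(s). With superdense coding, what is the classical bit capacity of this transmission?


Superdense coding allows 2 classical bits per shared entangled pair.
215 pair(s) -> 2 * 215 = 430 classical bits

430


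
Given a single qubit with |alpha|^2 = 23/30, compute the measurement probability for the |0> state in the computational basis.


|alpha|^2 = 23/30 = 0.7667
|beta|^2 = 1 - 23/30 = 7/30 = 0.2333
P(|0>) = |alpha|^2 = 0.7667

0.7667


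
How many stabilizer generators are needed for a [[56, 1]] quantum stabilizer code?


For an [[n,k]] stabilizer code:
Number of stabilizer generators = n - k
= 56 - 1
= 55

55


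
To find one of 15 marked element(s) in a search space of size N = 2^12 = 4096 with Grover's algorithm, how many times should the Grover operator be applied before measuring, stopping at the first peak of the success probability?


After j Grover iterations the success probability is P(j) = sin^2((2j+1)*theta), where sin(theta) = sqrt(k/N).
N = 2^12 = 4096, k = 15
sin(theta) = sqrt(k/N) = 0.06051536478
theta = arcsin(sqrt(k/N)) = 0.06055236143 rad
P(j) reaches its first maximum when (2j+1)*theta is as close as possible to pi/2, i.e. j = round(pi/(4*theta) - 1/2).
pi/(4*theta) - 1/2 = 12.4706
(For comparison, the common estimate pi/4 * sqrt(N/k) = 12.9785; the exact maximiser is used here.)
Optimal iterations = 12

12


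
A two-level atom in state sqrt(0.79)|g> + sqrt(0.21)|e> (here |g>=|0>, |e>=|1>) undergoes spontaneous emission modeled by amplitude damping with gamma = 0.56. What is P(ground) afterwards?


For amplitude damping with parameter gamma on state sqrt(a)|0> + sqrt(b)|1>:
alpha^2 = 0.79, beta^2 = 0.21
P(|0>) = alpha^2 + gamma * beta^2
= 0.79 + 0.56 * 0.21
= 0.79 + 0.1176
= 0.9076

0.9076


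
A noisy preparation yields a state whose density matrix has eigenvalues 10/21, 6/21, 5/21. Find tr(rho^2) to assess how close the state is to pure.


tr(rho^2) = sum of eigenvalues squared
= (10/21)^2 + (6/21)^2 + (5/21)^2
= (100 + 36 + 25) / 441
= 161/441
= 0.3651

0.3651


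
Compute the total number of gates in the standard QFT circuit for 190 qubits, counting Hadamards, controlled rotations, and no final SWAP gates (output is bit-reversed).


Hadamard gates: 190
Controlled rotations: n*(n-1)/2 = 190*189/2 = 17955
SWAP gates: 0 (omitted)
Total = 190 + 17955
= 18145

18145


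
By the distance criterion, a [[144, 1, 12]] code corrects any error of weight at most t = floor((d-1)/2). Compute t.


Code parameters: [[144, 1, 12]], distance d = 12.
Number of correctable errors = floor((d-1)/2)
= floor((12 - 1)/2)
= floor(11/2)
= 5

5


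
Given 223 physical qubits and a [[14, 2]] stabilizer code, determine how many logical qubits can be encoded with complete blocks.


Each code block uses 14 physical qubits for 2 logical qubit(s).
Number of complete blocks = floor(223 / 14) = 15
Logical qubits = 15 * 2
= 30

30


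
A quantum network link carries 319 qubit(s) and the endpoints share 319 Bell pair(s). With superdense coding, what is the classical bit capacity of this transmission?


Superdense coding allows 2 classical bits per shared entangled pair.
319 pair(s) -> 2 * 319 = 638 classical bits

638


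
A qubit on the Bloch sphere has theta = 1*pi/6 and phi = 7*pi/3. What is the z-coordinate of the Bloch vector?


theta = 0.5236, phi = 7.3304
r_z = cos(theta) = 0.8660

0.8660


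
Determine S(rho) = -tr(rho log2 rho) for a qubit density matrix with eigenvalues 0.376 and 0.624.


S = -p*log2(p) - (1-p)*log2(1-p)
p = 0.3760, 1-p = 0.6240
= -0.3760 * log2(0.3760) - 0.6240 * log2(0.6240)
= -(-0.5306) - (-0.4246)
= 0.9552

0.9552


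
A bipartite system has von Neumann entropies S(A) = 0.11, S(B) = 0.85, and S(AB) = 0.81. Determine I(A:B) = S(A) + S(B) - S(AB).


I(A:B) = S(A) + S(B) - S(AB)
= 0.11 + 0.85 - 0.81
= 0.1500

0.1500


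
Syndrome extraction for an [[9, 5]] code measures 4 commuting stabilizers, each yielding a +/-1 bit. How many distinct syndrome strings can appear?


Each stabilizer generator gives a binary (+1 or -1) measurement outcome.
With 4 independent generators:
Total syndromes = 2^4
= 16

16


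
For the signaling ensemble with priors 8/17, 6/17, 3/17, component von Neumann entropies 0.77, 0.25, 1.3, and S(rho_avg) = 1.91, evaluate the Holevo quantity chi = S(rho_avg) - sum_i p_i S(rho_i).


chi = S(rho) - sum_i p_i * S(rho_i)
Weighted entropy = 8/17 * 0.77 + 6/17 * 0.25 + 3/17 * 1.3
= 0.6800
chi = 1.91 - 0.6800
= 1.2300

1.2300


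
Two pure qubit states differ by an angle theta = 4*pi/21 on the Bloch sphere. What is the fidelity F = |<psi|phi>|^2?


For states separated by angle theta on Bloch sphere:
F = cos^2(theta/2)
theta = 4*pi/21 = 0.5984
theta/2 = 0.2992
cos(theta/2) = 0.9556
F = 0.9131

0.9131


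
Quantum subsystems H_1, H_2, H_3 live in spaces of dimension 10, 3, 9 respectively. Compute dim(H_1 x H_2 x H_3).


dim(H_1 x H_2 x H_3) = 10 * 3 * 9
= 30 * 9
= 270

270


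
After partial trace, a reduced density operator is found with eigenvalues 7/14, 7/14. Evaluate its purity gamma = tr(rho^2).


tr(rho^2) = sum of eigenvalues squared
= (7/14)^2 + (7/14)^2
= (49 + 49) / 196
= 98/196
= 0.5000

0.5000


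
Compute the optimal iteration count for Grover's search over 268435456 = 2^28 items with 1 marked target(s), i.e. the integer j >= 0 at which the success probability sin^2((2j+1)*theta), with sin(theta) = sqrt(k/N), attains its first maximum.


After j Grover iterations the success probability is P(j) = sin^2((2j+1)*theta), where sin(theta) = sqrt(k/N).
N = 2^28 = 268435456, k = 1
sin(theta) = sqrt(k/N) = 6.103515625e-05
theta = arcsin(sqrt(k/N)) = 6.103515629e-05 rad
P(j) reaches its first maximum when (2j+1)*theta is as close as possible to pi/2, i.e. j = round(pi/(4*theta) - 1/2).
pi/(4*theta) - 1/2 = 12867.4635
(For comparison, the common estimate pi/4 * sqrt(N/k) = 12867.9635; the exact maximiser is used here.)
Optimal iterations = 12867

12867


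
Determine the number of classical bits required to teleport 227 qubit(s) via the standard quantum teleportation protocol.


Quantum teleportation requires 2 classical bits per qubit teleported.
227 qubit(s) -> 2 * 227 = 454 classical bits

454


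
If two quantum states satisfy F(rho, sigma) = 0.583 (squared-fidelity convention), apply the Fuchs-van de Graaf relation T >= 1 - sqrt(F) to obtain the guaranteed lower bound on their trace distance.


Fuchs-van de Graaf (squared-fidelity convention): 1 - sqrt(F) <= T <= sqrt(1 - F).
Lower bound: T >= 1 - sqrt(F)
sqrt(F) = sqrt(0.583) = 0.7635
T >= 1 - 0.7635
T >= 0.2365

0.2365


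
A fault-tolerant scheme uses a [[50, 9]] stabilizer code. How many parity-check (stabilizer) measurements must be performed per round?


For an [[n,k]] stabilizer code:
Number of stabilizer generators = n - k
= 50 - 9
= 41

41


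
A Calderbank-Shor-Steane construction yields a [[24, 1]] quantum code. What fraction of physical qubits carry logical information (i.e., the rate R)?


Code rate R = k/n
= 1/24
= 0.0417

0.0417


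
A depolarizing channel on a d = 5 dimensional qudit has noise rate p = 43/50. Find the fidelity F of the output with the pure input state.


F = (1-p) + p/d
= (1 - 0.8600) + 0.8600/5
= 0.1400 + 0.1720
= 0.3120

0.3120


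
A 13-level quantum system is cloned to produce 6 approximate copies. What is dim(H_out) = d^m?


Output space = H^(tensor 6) where dim(H) = 13
dim = 13^6
= 169 (after 2 factors)
= 2197 (after 3 factors)
= 28561 (after 4 factors)
= 371293 (after 5 factors)
= 4826809 (after 6 factors)
= 4826809

4826809


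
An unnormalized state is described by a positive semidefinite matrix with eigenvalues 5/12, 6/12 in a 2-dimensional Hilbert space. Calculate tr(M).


tr(M) = sum of eigenvalues
= 5/12 + 6/12
= 11/12
= 0.9167

0.9167
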